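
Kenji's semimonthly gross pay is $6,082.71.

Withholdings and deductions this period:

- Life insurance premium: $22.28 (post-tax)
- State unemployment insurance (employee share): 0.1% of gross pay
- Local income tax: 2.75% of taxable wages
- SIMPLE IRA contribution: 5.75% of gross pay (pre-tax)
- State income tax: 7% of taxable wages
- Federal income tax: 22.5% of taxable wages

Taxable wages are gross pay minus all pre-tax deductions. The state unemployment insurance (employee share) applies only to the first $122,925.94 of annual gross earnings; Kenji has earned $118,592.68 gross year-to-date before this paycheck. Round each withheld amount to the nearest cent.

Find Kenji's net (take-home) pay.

SIMPLE IRA contribution: $6,082.71 × 0.0575 = $349.76
Taxable wages = $6,082.71 − $349.76 = $5,732.95
Federal income tax: $5,732.95 × 0.225 = $1,289.91
State income tax: $5,732.95 × 0.07 = $401.31
Local income tax: $5,732.95 × 0.0275 = $157.66
State unemployment insurance (employee share): only $122,925.94 − $118,592.68 = $4,333.26 of this check is subject → $4,333.26 × 0.001 = $4.33
Life insurance premium: $22.28
Total deductions = $349.76 + $1,289.91 + $401.31 + $157.66 + $4.33 + $22.28 = $2,225.25
Net pay = $6,082.71 − $2,225.25 = $3,857.46

$3,857.46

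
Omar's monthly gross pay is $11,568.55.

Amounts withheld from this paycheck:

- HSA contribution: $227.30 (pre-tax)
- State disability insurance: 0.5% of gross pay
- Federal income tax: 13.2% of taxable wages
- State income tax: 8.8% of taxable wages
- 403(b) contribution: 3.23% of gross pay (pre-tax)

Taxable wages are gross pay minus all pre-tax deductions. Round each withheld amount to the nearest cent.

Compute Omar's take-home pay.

HSA contribution: $227.30
403(b) contribution: $11,568.55 × 0.0323 = $373.66
Pre-tax total = $227.30 + $373.66 = $600.96
Taxable wages = $11,568.55 − $600.96 = $10,967.59
Federal income tax: $10,967.59 × 0.132 = $1,447.72
State income tax: $10,967.59 × 0.088 = $965.15
State disability insurance: $11,568.55 × 0.005 = $57.84
Total deductions = $227.30 + $373.66 + $1,447.72 + $965.15 + $57.84 = $3,071.67
Net pay = $11,568.55 − $3,071.67 = $8,496.88

$8,496.88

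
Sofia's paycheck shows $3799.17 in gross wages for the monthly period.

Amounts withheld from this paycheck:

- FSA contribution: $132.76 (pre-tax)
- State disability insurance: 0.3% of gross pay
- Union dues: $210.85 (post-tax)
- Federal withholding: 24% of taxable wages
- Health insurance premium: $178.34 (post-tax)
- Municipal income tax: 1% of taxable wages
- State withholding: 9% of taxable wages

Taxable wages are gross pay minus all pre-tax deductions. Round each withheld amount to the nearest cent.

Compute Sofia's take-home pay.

$2019.24

FSA contribution: $132.76
Taxable wages = $3799.17 − $132.76 = $3666.41
Federal withholding: $3666.41 × 0.24 = $879.94
State withholding: $3666.41 × 0.09 = $329.98
Municipal income tax: $3666.41 × 0.01 = $36.66
State disability insurance: $3799.17 × 0.003 = $11.40
Health insurance premium: $178.34
Union dues: $210.85
Total deductions = $132.76 + $879.94 + $329.98 + $36.66 + $11.40 + $178.34 + $210.85 = $1779.93
Net pay = $3799.17 − $1779.93 = $2019.24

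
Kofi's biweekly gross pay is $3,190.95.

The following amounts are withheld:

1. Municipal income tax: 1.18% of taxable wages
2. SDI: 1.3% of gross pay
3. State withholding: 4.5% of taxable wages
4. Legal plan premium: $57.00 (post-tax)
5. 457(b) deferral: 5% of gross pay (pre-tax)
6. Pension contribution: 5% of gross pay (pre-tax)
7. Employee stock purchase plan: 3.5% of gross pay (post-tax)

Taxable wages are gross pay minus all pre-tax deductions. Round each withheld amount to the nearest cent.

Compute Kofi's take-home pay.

Pension contribution: $3,190.95 × 0.05 = $159.55
457(b) deferral: $3,190.95 × 0.05 = $159.55
Pre-tax total = $159.55 + $159.55 = $319.10
Taxable wages = $3,190.95 − $319.10 = $2,871.85
State withholding: $2,871.85 × 0.045 = $129.23
Municipal income tax: $2,871.85 × 0.0118 = $33.89
SDI: $3,190.95 × 0.013 = $41.48
Employee stock purchase plan: $3,190.95 × 0.035 = $111.68
Legal plan premium: $57.00
Total deductions = $159.55 + $159.55 + $129.23 + $33.89 + $41.48 + $111.68 + $57.00 = $692.38
Net pay = $3,190.95 − $692.38 = $2,498.57

$2,498.57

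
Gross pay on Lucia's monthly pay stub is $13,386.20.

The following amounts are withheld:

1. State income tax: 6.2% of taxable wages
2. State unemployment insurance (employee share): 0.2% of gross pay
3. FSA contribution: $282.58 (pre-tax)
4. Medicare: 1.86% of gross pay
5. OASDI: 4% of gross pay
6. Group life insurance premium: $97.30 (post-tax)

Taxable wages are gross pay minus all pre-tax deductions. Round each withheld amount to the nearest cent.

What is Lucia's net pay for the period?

$11,382.70

FSA contribution: $282.58
Taxable wages = $13,386.20 − $282.58 = $13,103.62
State income tax: $13,103.62 × 0.062 = $812.42
State unemployment insurance (employee share): $13,386.20 × 0.002 = $26.77
Medicare: $13,386.20 × 0.0186 = $248.98
OASDI: $13,386.20 × 0.04 = $535.45
Group life insurance premium: $97.30
Total deductions = $282.58 + $812.42 + $26.77 + $248.98 + $535.45 + $97.30 = $2,003.50
Net pay = $13,386.20 − $2,003.50 = $11,382.70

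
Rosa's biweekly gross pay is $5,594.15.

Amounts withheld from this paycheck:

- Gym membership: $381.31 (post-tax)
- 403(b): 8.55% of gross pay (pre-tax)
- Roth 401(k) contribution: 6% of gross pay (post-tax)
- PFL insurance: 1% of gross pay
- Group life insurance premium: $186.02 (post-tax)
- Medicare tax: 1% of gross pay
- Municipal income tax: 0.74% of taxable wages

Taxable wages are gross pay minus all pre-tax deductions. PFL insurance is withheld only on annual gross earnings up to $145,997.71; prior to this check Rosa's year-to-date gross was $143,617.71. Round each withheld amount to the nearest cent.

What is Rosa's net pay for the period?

$4,095.27

403(b): $5,594.15 × 0.0855 = $478.30
Taxable wages = $5,594.15 − $478.30 = $5,115.85
Municipal income tax: $5,115.85 × 0.0074 = $37.86
Medicare tax: $5,594.15 × 0.01 = $55.94
PFL insurance: only $145,997.71 − $143,617.71 = $2,380.00 of this check is subject → $2,380.00 × 0.01 = $23.80
Roth 401(k) contribution: $5,594.15 × 0.06 = $335.65
Group life insurance premium: $186.02
Gym membership: $381.31
Total deductions = $478.30 + $37.86 + $55.94 + $23.80 + $335.65 + $186.02 + $381.31 = $1,498.88
Net pay = $5,594.15 − $1,498.88 = $4,095.27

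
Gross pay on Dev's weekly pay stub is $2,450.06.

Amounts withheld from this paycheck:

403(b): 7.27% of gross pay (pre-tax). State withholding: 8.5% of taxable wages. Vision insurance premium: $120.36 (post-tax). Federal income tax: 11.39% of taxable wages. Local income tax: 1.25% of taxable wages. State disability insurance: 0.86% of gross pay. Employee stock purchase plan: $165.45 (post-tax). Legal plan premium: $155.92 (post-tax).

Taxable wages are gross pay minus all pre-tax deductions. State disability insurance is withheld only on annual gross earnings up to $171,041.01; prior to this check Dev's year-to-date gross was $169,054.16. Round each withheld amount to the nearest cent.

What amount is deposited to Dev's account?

403(b): $2,450.06 × 0.0727 = $178.12
Taxable wages = $2,450.06 − $178.12 = $2,271.94
State withholding: $2,271.94 × 0.085 = $193.11
Federal income tax: $2,271.94 × 0.1139 = $258.77
Local income tax: $2,271.94 × 0.0125 = $28.40
State disability insurance: only $171,041.01 − $169,054.16 = $1,986.85 of this check is subject → $1,986.85 × 0.0086 = $17.09
Vision insurance premium: $120.36
Legal plan premium: $155.92
Employee stock purchase plan: $165.45
Total deductions = $178.12 + $193.11 + $258.77 + $28.40 + $17.09 + $120.36 + $155.92 + $165.45 = $1,117.22
Net pay = $2,450.06 − $1,117.22 = $1,332.84

$1,332.84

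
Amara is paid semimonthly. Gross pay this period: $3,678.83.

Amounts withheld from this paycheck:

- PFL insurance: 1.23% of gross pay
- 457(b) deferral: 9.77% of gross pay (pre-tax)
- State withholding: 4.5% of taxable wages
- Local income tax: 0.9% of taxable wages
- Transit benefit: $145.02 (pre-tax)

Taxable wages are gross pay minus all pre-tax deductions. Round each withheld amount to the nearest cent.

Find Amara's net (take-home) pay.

457(b) deferral: $3,678.83 × 0.0977 = $359.42
Transit benefit: $145.02
Pre-tax total = $359.42 + $145.02 = $504.44
Taxable wages = $3,678.83 − $504.44 = $3,174.39
Local income tax: $3,174.39 × 0.009 = $28.57
State withholding: $3,174.39 × 0.045 = $142.85
PFL insurance: $3,678.83 × 0.0123 = $45.25
Total deductions = $359.42 + $145.02 + $28.57 + $142.85 + $45.25 = $721.11
Net pay = $3,678.83 − $721.11 = $2,957.72

$2,957.72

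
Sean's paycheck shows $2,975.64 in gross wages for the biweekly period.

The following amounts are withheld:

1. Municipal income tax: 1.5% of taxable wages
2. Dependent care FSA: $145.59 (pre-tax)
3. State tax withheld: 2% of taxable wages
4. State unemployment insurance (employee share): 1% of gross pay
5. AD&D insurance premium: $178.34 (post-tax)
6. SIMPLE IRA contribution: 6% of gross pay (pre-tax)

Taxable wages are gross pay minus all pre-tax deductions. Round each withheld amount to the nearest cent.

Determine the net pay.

$2,350.61

Dependent care FSA: $145.59
SIMPLE IRA contribution: $2,975.64 × 0.06 = $178.54
Pre-tax total = $145.59 + $178.54 = $324.13
Taxable wages = $2,975.64 − $324.13 = $2,651.51
Municipal income tax: $2,651.51 × 0.015 = $39.77
State tax withheld: $2,651.51 × 0.02 = $53.03
State unemployment insurance (employee share): $2,975.64 × 0.01 = $29.76
AD&D insurance premium: $178.34
Total deductions = $145.59 + $178.54 + $39.77 + $53.03 + $29.76 + $178.34 = $625.03
Net pay = $2,975.64 − $625.03 = $2,350.61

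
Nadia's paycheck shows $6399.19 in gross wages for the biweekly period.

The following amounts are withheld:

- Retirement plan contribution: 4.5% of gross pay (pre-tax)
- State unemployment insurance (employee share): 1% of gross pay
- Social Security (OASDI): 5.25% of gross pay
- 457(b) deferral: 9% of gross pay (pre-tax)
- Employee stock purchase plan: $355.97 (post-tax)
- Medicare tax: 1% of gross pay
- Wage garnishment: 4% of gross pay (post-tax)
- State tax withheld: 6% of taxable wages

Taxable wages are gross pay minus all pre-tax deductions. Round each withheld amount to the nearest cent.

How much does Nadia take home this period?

$4127.30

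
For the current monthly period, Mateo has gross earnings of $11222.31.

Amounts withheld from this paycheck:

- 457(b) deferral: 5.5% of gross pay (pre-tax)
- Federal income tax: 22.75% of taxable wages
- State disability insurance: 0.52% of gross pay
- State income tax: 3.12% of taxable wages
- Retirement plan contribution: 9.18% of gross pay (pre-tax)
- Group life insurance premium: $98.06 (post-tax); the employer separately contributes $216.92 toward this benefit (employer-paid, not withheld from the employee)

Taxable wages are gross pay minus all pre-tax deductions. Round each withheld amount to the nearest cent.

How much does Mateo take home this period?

$6941.43

457(b) deferral: $11222.31 × 0.055 = $617.23
Retirement plan contribution: $11222.31 × 0.0918 = $1030.21
Pre-tax total = $617.23 + $1030.21 = $1647.44
Taxable wages = $11222.31 − $1647.44 = $9574.87
State income tax: $9574.87 × 0.0312 = $298.74
Federal income tax: $9574.87 × 0.2275 = $2178.28
State disability insurance: $11222.31 × 0.0052 = $58.36
Group life insurance premium: $98.06
(Employer's $216.92 toward group life insurance premium is not withheld from the employee.)
Total deductions = $617.23 + $1030.21 + $298.74 + $2178.28 + $58.36 + $98.06 = $4280.88
Net pay = $11222.31 − $4280.88 = $6941.43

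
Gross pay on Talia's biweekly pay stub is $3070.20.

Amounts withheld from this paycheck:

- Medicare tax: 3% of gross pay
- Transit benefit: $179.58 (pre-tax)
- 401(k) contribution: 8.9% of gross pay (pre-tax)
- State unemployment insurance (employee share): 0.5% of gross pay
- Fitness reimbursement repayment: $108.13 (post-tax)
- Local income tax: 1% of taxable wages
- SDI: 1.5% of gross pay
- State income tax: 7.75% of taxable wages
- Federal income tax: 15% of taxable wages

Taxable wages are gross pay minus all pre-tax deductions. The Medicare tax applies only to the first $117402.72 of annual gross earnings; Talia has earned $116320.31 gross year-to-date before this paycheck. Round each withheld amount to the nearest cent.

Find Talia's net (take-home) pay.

401(k) contribution: $3070.20 × 0.089 = $273.25
Transit benefit: $179.58
Pre-tax total = $273.25 + $179.58 = $452.83
Taxable wages = $3070.20 − $452.83 = $2617.37
Local income tax: $2617.37 × 0.01 = $26.17
State income tax: $2617.37 × 0.0775 = $202.85
Federal income tax: $2617.37 × 0.15 = $392.61
Medicare tax: only $117402.72 − $116320.31 = $1082.41 of this check is subject → $1082.41 × 0.03 = $32.47
SDI: $3070.20 × 0.015 = $46.05
State unemployment insurance (employee share): $3070.20 × 0.005 = $15.35
Fitness reimbursement repayment: $108.13
Total deductions = $273.25 + $179.58 + $26.17 + $202.85 + $392.61 + $32.47 + $46.05 + $15.35 + $108.13 = $1276.46
Net pay = $3070.20 − $1276.46 = $1793.74

$1793.74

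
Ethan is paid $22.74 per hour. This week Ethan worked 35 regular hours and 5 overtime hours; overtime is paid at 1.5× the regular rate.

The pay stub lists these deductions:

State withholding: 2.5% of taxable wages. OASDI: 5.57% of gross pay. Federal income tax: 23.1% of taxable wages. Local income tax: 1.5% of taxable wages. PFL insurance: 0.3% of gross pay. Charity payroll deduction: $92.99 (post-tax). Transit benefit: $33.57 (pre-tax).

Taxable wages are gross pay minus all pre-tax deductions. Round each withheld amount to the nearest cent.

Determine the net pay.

$530.35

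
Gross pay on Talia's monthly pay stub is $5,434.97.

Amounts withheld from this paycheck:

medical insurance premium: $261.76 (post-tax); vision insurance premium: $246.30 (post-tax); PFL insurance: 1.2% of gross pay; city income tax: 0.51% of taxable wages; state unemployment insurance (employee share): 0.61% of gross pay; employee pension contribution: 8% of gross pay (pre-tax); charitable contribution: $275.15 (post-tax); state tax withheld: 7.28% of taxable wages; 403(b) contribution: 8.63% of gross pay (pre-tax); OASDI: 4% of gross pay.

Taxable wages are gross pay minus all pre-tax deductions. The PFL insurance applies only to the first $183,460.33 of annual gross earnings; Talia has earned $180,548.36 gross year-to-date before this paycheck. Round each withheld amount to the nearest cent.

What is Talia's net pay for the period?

403(b) contribution: $5,434.97 × 0.0863 = $469.04
Employee pension contribution: $5,434.97 × 0.08 = $434.80
Pre-tax total = $469.04 + $434.80 = $903.84
Taxable wages = $5,434.97 − $903.84 = $4,531.13
State tax withheld: $4,531.13 × 0.0728 = $329.87
City income tax: $4,531.13 × 0.0051 = $23.11
State unemployment insurance (employee share): $5,434.97 × 0.0061 = $33.15
OASDI: $5,434.97 × 0.04 = $217.40
PFL insurance: only $183,460.33 − $180,548.36 = $2,911.97 of this check is subject → $2,911.97 × 0.012 = $34.94
Medical insurance premium: $261.76
Vision insurance premium: $246.30
Charitable contribution: $275.15
Total deductions = $469.04 + $434.80 + $329.87 + $23.11 + $33.15 + $217.40 + $34.94 + $261.76 + $246.30 + $275.15 = $2,325.52
Net pay = $5,434.97 − $2,325.52 = $3,109.45

$3,109.45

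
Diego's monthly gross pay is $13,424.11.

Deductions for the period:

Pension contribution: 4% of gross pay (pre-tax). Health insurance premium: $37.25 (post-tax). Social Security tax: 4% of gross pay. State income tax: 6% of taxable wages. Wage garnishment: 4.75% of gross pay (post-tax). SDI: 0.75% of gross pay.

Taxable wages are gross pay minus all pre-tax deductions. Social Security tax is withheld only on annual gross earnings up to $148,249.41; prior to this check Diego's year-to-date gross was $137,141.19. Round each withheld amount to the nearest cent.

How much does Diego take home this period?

$10,894.01

Pension contribution: $13,424.11 × 0.04 = $536.96
Taxable wages = $13,424.11 − $536.96 = $12,887.15
State income tax: $12,887.15 × 0.06 = $773.23
Social Security tax: only $148,249.41 − $137,141.19 = $11,108.22 of this check is subject → $11,108.22 × 0.04 = $444.33
SDI: $13,424.11 × 0.0075 = $100.68
Health insurance premium: $37.25
Wage garnishment: $13,424.11 × 0.0475 = $637.65
Total deductions = $536.96 + $773.23 + $444.33 + $100.68 + $37.25 + $637.65 = $2,530.10
Net pay = $13,424.11 − $2,530.10 = $10,894.01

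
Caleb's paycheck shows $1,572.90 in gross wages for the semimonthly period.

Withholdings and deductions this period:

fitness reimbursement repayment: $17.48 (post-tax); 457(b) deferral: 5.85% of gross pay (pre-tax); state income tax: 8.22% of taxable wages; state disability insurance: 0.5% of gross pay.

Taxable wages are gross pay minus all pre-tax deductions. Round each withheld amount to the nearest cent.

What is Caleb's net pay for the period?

457(b) deferral: $1,572.90 × 0.0585 = $92.01
Taxable wages = $1,572.90 − $92.01 = $1,480.89
State income tax: $1,480.89 × 0.0822 = $121.73
State disability insurance: $1,572.90 × 0.005 = $7.86
Fitness reimbursement repayment: $17.48
Total deductions = $92.01 + $121.73 + $7.86 + $17.48 = $239.08
Net pay = $1,572.90 − $239.08 = $1,333.82

$1,333.82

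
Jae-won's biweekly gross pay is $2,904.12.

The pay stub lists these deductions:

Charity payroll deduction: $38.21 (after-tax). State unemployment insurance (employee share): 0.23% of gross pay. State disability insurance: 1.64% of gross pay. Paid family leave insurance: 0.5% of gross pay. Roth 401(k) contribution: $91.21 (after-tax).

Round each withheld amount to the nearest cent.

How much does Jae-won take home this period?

$2,705.87

State disability insurance: $2,904.12 × 0.0164 = $47.63
Paid family leave insurance: $2,904.12 × 0.005 = $14.52
State unemployment insurance (employee share): $2,904.12 × 0.0023 = $6.68
Charity payroll deduction: $38.21
Roth 401(k) contribution: $91.21
Total deductions = $47.63 + $14.52 + $6.68 + $38.21 + $91.21 = $198.25
Net pay = $2,904.12 − $198.25 = $2,705.87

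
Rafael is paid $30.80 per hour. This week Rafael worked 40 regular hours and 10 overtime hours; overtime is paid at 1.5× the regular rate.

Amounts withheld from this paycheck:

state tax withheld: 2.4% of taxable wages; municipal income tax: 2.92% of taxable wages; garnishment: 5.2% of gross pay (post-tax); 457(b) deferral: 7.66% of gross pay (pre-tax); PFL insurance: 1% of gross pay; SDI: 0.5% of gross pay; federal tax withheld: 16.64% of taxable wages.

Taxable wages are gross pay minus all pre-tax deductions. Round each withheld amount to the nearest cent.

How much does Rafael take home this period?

$1107.23

Regular pay: 40 × $30.80 = $1232.00
Overtime pay: 10 × $30.80 × 1.5 = $462.00
Gross pay = $1232.00 + $462.00 = $1694.00
457(b) deferral: $1694.00 × 0.0766 = $129.76
Taxable wages = $1694.00 − $129.76 = $1564.24
Municipal income tax: $1564.24 × 0.0292 = $45.68
Federal tax withheld: $1564.24 × 0.1664 = $260.29
State tax withheld: $1564.24 × 0.024 = $37.54
PFL insurance: $1694.00 × 0.01 = $16.94
SDI: $1694.00 × 0.005 = $8.47
Garnishment: $1694.00 × 0.052 = $88.09
Total deductions = $129.76 + $45.68 + $260.29 + $37.54 + $16.94 + $8.47 + $88.09 = $586.77
Net pay = $1694.00 − $586.77 = $1107.23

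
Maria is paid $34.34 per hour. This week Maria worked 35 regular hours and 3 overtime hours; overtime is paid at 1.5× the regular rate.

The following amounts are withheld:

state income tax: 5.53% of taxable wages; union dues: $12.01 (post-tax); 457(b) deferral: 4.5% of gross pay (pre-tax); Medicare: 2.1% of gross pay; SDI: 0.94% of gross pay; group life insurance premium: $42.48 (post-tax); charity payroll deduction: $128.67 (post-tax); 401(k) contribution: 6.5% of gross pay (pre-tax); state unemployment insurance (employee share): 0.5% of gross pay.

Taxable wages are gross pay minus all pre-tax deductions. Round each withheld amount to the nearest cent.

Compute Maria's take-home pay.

$909.28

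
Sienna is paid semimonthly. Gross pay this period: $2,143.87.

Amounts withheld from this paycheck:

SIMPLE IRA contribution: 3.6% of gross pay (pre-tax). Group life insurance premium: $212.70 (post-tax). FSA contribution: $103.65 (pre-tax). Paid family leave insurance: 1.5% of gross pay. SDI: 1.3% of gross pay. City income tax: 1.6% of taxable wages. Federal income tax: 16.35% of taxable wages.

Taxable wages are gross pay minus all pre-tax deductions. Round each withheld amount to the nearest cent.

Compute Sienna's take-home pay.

SIMPLE IRA contribution: $2,143.87 × 0.036 = $77.18
FSA contribution: $103.65
Pre-tax total = $77.18 + $103.65 = $180.83
Taxable wages = $2,143.87 − $180.83 = $1,963.04
City income tax: $1,963.04 × 0.016 = $31.41
Federal income tax: $1,963.04 × 0.1635 = $320.96
SDI: $2,143.87 × 0.013 = $27.87
Paid family leave insurance: $2,143.87 × 0.015 = $32.16
Group life insurance premium: $212.70
Total deductions = $77.18 + $103.65 + $31.41 + $320.96 + $27.87 + $32.16 + $212.70 = $805.93
Net pay = $2,143.87 − $805.93 = $1,337.94

$1,337.94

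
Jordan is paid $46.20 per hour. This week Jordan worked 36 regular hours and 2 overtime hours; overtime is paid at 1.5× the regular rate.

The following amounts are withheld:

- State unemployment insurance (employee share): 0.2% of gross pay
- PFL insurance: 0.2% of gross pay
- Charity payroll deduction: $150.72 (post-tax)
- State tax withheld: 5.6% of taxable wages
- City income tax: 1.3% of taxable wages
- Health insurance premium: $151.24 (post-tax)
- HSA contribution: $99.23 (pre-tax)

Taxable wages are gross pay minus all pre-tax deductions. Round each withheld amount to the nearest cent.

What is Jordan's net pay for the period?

$1,275.94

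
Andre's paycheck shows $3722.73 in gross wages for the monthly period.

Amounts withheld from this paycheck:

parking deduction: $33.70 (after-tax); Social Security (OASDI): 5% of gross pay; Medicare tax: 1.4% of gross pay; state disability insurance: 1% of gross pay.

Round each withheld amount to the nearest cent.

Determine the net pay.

$3413.54

Social Security (OASDI): $3722.73 × 0.05 = $186.14
Medicare tax: $3722.73 × 0.014 = $52.12
State disability insurance: $3722.73 × 0.01 = $37.23
Parking deduction: $33.70
Total deductions = $186.14 + $52.12 + $37.23 + $33.70 = $309.19
Net pay = $3722.73 − $309.19 = $3413.54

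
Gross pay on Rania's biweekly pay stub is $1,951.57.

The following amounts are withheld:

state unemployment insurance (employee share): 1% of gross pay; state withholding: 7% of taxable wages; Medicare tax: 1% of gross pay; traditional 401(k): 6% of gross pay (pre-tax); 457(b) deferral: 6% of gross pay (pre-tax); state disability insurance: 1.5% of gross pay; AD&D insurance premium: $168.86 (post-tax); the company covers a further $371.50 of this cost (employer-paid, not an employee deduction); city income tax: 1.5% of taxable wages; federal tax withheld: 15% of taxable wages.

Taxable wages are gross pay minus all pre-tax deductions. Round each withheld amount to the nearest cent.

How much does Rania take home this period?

$1,076.63

Traditional 401(k): $1,951.57 × 0.06 = $117.09
457(b) deferral: $1,951.57 × 0.06 = $117.09
Pre-tax total = $117.09 + $117.09 = $234.18
Taxable wages = $1,951.57 − $234.18 = $1,717.39
State withholding: $1,717.39 × 0.07 = $120.22
Federal tax withheld: $1,717.39 × 0.15 = $257.61
City income tax: $1,717.39 × 0.015 = $25.76
State disability insurance: $1,951.57 × 0.015 = $29.27
State unemployment insurance (employee share): $1,951.57 × 0.01 = $19.52
Medicare tax: $1,951.57 × 0.01 = $19.52
AD&D insurance premium: $168.86
(Employer's $371.50 toward AD&D insurance premium is not withheld from the employee.)
Total deductions = $117.09 + $117.09 + $120.22 + $257.61 + $25.76 + $29.27 + $19.52 + $19.52 + $168.86 = $874.94
Net pay = $1,951.57 − $874.94 = $1,076.63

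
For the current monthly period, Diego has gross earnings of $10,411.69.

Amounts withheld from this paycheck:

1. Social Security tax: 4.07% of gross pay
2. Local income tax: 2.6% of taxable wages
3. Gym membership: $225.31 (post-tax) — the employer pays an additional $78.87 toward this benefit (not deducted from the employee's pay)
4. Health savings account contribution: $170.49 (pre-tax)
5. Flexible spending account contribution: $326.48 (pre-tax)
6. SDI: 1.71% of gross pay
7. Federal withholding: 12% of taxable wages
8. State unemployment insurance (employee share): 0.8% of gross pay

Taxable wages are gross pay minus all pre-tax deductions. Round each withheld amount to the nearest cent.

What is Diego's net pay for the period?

$7,556.77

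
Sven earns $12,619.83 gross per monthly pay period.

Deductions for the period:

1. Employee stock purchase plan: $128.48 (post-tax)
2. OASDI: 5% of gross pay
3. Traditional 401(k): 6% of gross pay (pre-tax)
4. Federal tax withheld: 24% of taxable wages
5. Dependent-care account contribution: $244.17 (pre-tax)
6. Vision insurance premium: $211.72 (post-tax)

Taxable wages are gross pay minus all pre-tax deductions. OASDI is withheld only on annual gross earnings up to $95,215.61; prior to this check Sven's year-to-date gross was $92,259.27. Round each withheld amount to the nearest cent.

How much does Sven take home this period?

Traditional 401(k): $12,619.83 × 0.06 = $757.19
Dependent-care account contribution: $244.17
Pre-tax total = $757.19 + $244.17 = $1,001.36
Taxable wages = $12,619.83 − $1,001.36 = $11,618.47
Federal tax withheld: $11,618.47 × 0.24 = $2,788.43
OASDI: only $95,215.61 − $92,259.27 = $2,956.34 of this check is subject → $2,956.34 × 0.05 = $147.82
Vision insurance premium: $211.72
Employee stock purchase plan: $128.48
Total deductions = $757.19 + $244.17 + $2,788.43 + $147.82 + $211.72 + $128.48 = $4,277.81
Net pay = $12,619.83 − $4,277.81 = $8,342.02

$8,342.02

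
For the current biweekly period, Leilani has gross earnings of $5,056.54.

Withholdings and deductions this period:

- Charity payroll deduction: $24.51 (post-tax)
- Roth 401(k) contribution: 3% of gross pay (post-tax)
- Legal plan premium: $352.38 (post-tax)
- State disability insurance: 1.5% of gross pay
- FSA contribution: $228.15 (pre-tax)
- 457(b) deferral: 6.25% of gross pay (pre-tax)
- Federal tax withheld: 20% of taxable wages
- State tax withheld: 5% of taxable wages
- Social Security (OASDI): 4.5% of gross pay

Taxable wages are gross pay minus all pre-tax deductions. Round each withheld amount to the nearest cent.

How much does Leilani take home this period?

457(b) deferral: $5,056.54 × 0.0625 = $316.03
FSA contribution: $228.15
Pre-tax total = $316.03 + $228.15 = $544.18
Taxable wages = $5,056.54 − $544.18 = $4,512.36
Federal tax withheld: $4,512.36 × 0.2 = $902.47
State tax withheld: $4,512.36 × 0.05 = $225.62
Social Security (OASDI): $5,056.54 × 0.045 = $227.54
State disability insurance: $5,056.54 × 0.015 = $75.85
Roth 401(k) contribution: $5,056.54 × 0.03 = $151.70
Charity payroll deduction: $24.51
Legal plan premium: $352.38
Total deductions = $316.03 + $228.15 + $902.47 + $225.62 + $227.54 + $75.85 + $151.70 + $24.51 + $352.38 = $2,504.25
Net pay = $5,056.54 − $2,504.25 = $2,552.29

$2,552.29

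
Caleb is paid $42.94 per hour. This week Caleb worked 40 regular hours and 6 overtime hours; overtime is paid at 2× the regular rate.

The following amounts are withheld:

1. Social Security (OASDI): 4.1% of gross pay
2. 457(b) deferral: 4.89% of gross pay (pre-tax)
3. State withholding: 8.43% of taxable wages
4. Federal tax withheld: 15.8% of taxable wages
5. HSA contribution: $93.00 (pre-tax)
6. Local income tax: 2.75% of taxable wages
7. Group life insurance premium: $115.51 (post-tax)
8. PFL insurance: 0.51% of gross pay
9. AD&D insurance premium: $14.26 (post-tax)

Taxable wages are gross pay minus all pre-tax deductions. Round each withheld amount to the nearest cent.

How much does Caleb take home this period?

$1250.10

Regular pay: 40 × $42.94 = $1717.60
Overtime pay: 6 × $42.94 × 2 = $515.28
Gross pay = $1717.60 + $515.28 = $2232.88
457(b) deferral: $2232.88 × 0.0489 = $109.19
HSA contribution: $93.00
Pre-tax total = $109.19 + $93.00 = $202.19
Taxable wages = $2232.88 − $202.19 = $2030.69
Local income tax: $2030.69 × 0.0275 = $55.84
Federal tax withheld: $2030.69 × 0.158 = $320.85
State withholding: $2030.69 × 0.0843 = $171.19
PFL insurance: $2232.88 × 0.0051 = $11.39
Social Security (OASDI): $2232.88 × 0.041 = $91.55
Group life insurance premium: $115.51
AD&D insurance premium: $14.26
Total deductions = $109.19 + $93.00 + $55.84 + $320.85 + $171.19 + $11.39 + $91.55 + $115.51 + $14.26 = $982.78
Net pay = $2232.88 − $982.78 = $1250.10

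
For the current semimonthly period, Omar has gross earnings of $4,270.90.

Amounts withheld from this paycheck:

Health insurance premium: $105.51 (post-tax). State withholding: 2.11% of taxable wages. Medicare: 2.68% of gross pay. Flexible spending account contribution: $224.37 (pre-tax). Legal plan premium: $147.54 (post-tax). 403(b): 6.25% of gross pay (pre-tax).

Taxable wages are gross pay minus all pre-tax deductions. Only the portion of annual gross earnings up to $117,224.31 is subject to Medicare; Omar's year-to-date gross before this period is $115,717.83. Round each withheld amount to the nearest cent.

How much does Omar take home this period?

Flexible spending account contribution: $224.37
403(b): $4,270.90 × 0.0625 = $266.93
Pre-tax total = $224.37 + $266.93 = $491.30
Taxable wages = $4,270.90 − $491.30 = $3,779.60
State withholding: $3,779.60 × 0.0211 = $79.75
Medicare: only $117,224.31 − $115,717.83 = $1,506.48 of this check is subject → $1,506.48 × 0.0268 = $40.37
Legal plan premium: $147.54
Health insurance premium: $105.51
Total deductions = $224.37 + $266.93 + $79.75 + $40.37 + $147.54 + $105.51 = $864.47
Net pay = $4,270.90 − $864.47 = $3,406.43

$3,406.43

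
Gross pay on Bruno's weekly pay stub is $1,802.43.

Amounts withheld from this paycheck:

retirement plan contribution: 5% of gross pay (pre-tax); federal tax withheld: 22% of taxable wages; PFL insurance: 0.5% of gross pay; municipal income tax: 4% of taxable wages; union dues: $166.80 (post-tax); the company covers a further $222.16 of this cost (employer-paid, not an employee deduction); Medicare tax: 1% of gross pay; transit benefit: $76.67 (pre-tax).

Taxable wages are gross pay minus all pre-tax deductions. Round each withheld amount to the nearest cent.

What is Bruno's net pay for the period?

Retirement plan contribution: $1,802.43 × 0.05 = $90.12
Transit benefit: $76.67
Pre-tax total = $90.12 + $76.67 = $166.79
Taxable wages = $1,802.43 − $166.79 = $1,635.64
Federal tax withheld: $1,635.64 × 0.22 = $359.84
Municipal income tax: $1,635.64 × 0.04 = $65.43
PFL insurance: $1,802.43 × 0.005 = $9.01
Medicare tax: $1,802.43 × 0.01 = $18.02
Union dues: $166.80
(Employer's $222.16 toward union dues is not withheld from the employee.)
Total deductions = $90.12 + $76.67 + $359.84 + $65.43 + $9.01 + $18.02 + $166.80 = $785.89
Net pay = $1,802.43 − $785.89 = $1,016.54

$1,016.54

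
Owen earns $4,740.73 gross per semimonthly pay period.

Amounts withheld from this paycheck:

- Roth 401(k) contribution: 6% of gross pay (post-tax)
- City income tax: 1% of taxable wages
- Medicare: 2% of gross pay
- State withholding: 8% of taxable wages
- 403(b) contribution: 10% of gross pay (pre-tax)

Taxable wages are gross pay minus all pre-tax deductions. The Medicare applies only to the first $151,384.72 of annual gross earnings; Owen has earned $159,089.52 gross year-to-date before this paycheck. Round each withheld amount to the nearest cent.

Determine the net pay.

$3,598.22

403(b) contribution: $4,740.73 × 0.1 = $474.07
Taxable wages = $4,740.73 − $474.07 = $4,266.66
State withholding: $4,266.66 × 0.08 = $341.33
City income tax: $4,266.66 × 0.01 = $42.67
Medicare: annual cap $151,384.72 already reached (YTD $159,089.52), so $0.00
Roth 401(k) contribution: $4,740.73 × 0.06 = $284.44
Total deductions = $474.07 + $341.33 + $42.67 + $0.00 + $284.44 = $1,142.51
Net pay = $4,740.73 − $1,142.51 = $3,598.22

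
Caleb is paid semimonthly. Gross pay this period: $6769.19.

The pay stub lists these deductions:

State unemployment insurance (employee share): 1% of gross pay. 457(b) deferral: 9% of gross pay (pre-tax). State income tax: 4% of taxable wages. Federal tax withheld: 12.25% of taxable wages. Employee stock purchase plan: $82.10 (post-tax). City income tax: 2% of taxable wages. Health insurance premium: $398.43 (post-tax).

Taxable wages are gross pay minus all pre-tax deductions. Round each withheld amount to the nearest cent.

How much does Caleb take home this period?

457(b) deferral: $6769.19 × 0.09 = $609.23
Taxable wages = $6769.19 − $609.23 = $6159.96
State income tax: $6159.96 × 0.04 = $246.40
City income tax: $6159.96 × 0.02 = $123.20
Federal tax withheld: $6159.96 × 0.1225 = $754.60
State unemployment insurance (employee share): $6769.19 × 0.01 = $67.69
Health insurance premium: $398.43
Employee stock purchase plan: $82.10
Total deductions = $609.23 + $246.40 + $123.20 + $754.60 + $67.69 + $398.43 + $82.10 = $2281.65
Net pay = $6769.19 − $2281.65 = $4487.54

$4487.54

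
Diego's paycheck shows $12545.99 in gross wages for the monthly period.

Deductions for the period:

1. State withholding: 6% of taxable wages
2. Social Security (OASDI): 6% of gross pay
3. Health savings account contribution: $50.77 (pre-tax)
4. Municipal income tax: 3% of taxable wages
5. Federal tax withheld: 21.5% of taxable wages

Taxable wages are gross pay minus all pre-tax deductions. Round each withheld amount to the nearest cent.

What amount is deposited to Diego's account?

$7931.42

Health savings account contribution: $50.77
Taxable wages = $12545.99 − $50.77 = $12495.22
State withholding: $12495.22 × 0.06 = $749.71
Federal tax withheld: $12495.22 × 0.215 = $2686.47
Municipal income tax: $12495.22 × 0.03 = $374.86
Social Security (OASDI): $12545.99 × 0.06 = $752.76
Total deductions = $50.77 + $749.71 + $2686.47 + $374.86 + $752.76 = $4614.57
Net pay = $12545.99 − $4614.57 = $7931.42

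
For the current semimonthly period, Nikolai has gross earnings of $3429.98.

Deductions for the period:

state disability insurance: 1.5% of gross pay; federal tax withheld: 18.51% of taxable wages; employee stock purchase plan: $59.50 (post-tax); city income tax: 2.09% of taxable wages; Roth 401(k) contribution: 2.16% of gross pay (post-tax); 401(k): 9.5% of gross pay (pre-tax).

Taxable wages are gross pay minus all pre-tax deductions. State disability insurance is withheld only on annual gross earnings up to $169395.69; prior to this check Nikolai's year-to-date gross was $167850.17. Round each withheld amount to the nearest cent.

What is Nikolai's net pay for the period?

$2307.91

401(k): $3429.98 × 0.095 = $325.85
Taxable wages = $3429.98 − $325.85 = $3104.13
City income tax: $3104.13 × 0.0209 = $64.88
Federal tax withheld: $3104.13 × 0.1851 = $574.57
State disability insurance: only $169395.69 − $167850.17 = $1545.52 of this check is subject → $1545.52 × 0.015 = $23.18
Employee stock purchase plan: $59.50
Roth 401(k) contribution: $3429.98 × 0.0216 = $74.09
Total deductions = $325.85 + $64.88 + $574.57 + $23.18 + $59.50 + $74.09 = $1122.07
Net pay = $3429.98 − $1122.07 = $2307.91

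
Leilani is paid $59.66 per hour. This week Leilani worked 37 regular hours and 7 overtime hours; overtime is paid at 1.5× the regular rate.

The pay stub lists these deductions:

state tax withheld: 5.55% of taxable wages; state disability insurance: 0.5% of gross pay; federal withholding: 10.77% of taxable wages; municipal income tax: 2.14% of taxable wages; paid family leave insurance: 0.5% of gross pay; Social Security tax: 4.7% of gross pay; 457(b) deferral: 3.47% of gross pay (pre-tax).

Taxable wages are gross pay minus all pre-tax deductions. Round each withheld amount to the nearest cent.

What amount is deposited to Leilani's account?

Regular pay: 37 × $59.66 = $2,207.42
Overtime pay: 7 × $59.66 × 1.5 = $626.43
Gross pay = $2,207.42 + $626.43 = $2,833.85
457(b) deferral: $2,833.85 × 0.0347 = $98.33
Taxable wages = $2,833.85 − $98.33 = $2,735.52
Municipal income tax: $2,735.52 × 0.0214 = $58.54
State tax withheld: $2,735.52 × 0.0555 = $151.82
Federal withholding: $2,735.52 × 0.1077 = $294.62
Social Security tax: $2,833.85 × 0.047 = $133.19
State disability insurance: $2,833.85 × 0.005 = $14.17
Paid family leave insurance: $2,833.85 × 0.005 = $14.17
Total deductions = $98.33 + $58.54 + $151.82 + $294.62 + $133.19 + $14.17 + $14.17 = $764.84
Net pay = $2,833.85 − $764.84 = $2,069.01

$2,069.01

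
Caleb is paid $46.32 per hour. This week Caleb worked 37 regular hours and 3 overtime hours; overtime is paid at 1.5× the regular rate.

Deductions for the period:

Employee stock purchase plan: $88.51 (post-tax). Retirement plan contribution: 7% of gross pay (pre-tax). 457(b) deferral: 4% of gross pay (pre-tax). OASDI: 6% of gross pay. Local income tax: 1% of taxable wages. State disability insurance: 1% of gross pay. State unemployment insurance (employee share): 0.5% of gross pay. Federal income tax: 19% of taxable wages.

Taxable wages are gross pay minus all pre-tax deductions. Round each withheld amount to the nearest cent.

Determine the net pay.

Regular pay: 37 × $46.32 = $1,713.84
Overtime pay: 3 × $46.32 × 1.5 = $208.44
Gross pay = $1,713.84 + $208.44 = $1,922.28
Retirement plan contribution: $1,922.28 × 0.07 = $134.56
457(b) deferral: $1,922.28 × 0.04 = $76.89
Pre-tax total = $134.56 + $76.89 = $211.45
Taxable wages = $1,922.28 − $211.45 = $1,710.83
Local income tax: $1,710.83 × 0.01 = $17.11
Federal income tax: $1,710.83 × 0.19 = $325.06
State unemployment insurance (employee share): $1,922.28 × 0.005 = $9.61
OASDI: $1,922.28 × 0.06 = $115.34
State disability insurance: $1,922.28 × 0.01 = $19.22
Employee stock purchase plan: $88.51
Total deductions = $134.56 + $76.89 + $17.11 + $325.06 + $9.61 + $115.34 + $19.22 + $88.51 = $786.30
Net pay = $1,922.28 − $786.30 = $1,135.98

$1,135.98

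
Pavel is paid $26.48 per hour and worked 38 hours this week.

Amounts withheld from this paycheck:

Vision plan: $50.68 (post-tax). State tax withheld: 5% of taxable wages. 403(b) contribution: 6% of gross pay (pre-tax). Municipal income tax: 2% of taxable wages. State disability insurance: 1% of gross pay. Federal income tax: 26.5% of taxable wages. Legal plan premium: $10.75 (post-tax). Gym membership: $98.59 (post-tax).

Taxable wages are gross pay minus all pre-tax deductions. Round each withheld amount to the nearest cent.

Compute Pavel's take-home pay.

$458.92

Gross pay: 38 × $26.48 = $1,006.24
403(b) contribution: $1,006.24 × 0.06 = $60.37
Taxable wages = $1,006.24 − $60.37 = $945.87
Municipal income tax: $945.87 × 0.02 = $18.92
State tax withheld: $945.87 × 0.05 = $47.29
Federal income tax: $945.87 × 0.265 = $250.66
State disability insurance: $1,006.24 × 0.01 = $10.06
Vision plan: $50.68
Gym membership: $98.59
Legal plan premium: $10.75
Total deductions = $60.37 + $18.92 + $47.29 + $250.66 + $10.06 + $50.68 + $98.59 + $10.75 = $547.32
Net pay = $1,006.24 − $547.32 = $458.92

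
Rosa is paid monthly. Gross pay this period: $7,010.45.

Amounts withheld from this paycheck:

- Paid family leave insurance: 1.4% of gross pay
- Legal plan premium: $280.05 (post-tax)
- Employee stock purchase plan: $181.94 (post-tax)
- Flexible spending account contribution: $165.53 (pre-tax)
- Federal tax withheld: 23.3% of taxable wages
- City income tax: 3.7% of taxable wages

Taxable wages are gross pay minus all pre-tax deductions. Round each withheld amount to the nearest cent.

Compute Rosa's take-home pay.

$4,436.65

Flexible spending account contribution: $165.53
Taxable wages = $7,010.45 − $165.53 = $6,844.92
City income tax: $6,844.92 × 0.037 = $253.26
Federal tax withheld: $6,844.92 × 0.233 = $1,594.87
Paid family leave insurance: $7,010.45 × 0.014 = $98.15
Legal plan premium: $280.05
Employee stock purchase plan: $181.94
Total deductions = $165.53 + $253.26 + $1,594.87 + $98.15 + $280.05 + $181.94 = $2,573.80
Net pay = $7,010.45 − $2,573.80 = $4,436.65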